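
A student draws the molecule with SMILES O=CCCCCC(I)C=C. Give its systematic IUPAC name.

6-iodooct-7-enal

The longest chain bearing the –CHO group and the multiple bond is 8 carbons long (octane).
The principal characteristic group is an aldehyde (terminal –CHO), named with the suffix -al.
The chain contains a C=C double bond, so the unsaturation ending is -ene.
The numbering direction is chosen so that the aldehyde carbon is C-1 by definition.
That gives the double bond between C-7 and C-8; an iodo group at C-6.
The name is 6-iodooct-7-enal.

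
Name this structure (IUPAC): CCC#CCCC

hept-3-yne

The longest chain bearing the multiple bond is 7 carbons long (heptane).
A C≡C triple bond in the chain gives the infix -yne-.
Choose the numbering such that numbering from this end puts the triple bond at C-3 rather than C-4.
With this numbering: the triple bond between C-3 and C-4.
Assembling the pieces gives hept-3-yne.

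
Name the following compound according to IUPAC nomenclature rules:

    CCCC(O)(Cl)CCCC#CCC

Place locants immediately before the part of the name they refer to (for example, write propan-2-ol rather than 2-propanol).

Counting along the main chain through the –OH group and the multiple bond gives 11 carbons: the parent is undecane.
An alcohol (–OH) is the principal characteristic group, giving the suffix -ol.
The chain contains a C≡C triple bond, so the unsaturation ending is -yne.
The numbering direction is chosen so that numbering from this end puts the hydroxyl group at C-4 rather than C-8.
This places the hydroxyl at C-4; the triple bond between C-8 and C-9; a chloro group at C-4.
The name is 4-chloroundec-8-yn-4-ol.

4-chloroundec-8-yn-4-ol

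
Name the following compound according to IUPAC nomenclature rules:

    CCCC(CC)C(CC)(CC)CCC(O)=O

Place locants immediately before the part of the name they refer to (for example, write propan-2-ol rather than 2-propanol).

4,4,5-triethyloctanoic acid

The longest chain bearing the –COOH group is 8 carbons long (octane).
The principal characteristic group is a carboxylic acid (terminal –COOH), named with the suffix -oic acid.
Choose the numbering such that the carboxylic acid carbon is C-1 by definition.
That gives ethyl groups at C-4 (×2) and C-5.
Putting it together: 4,4,5-triethyloctanoic acid.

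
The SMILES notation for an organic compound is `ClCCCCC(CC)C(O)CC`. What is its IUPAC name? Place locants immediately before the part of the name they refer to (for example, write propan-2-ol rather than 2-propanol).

The longest carbon chain that includes the –OH group has 8 carbons, so the parent hydride is octane.
The principal characteristic group is an alcohol (–OH), named with the suffix -ol.
The numbering direction is chosen so that numbering from this end puts the hydroxyl group at C-3 rather than C-6.
That gives the hydroxyl at C-3; a chloro group at C-8; an ethyl group at C-4.
Substituent prefixes are cited in alphabetical order (multiplying prefixes like di-/tri- are ignored for ordering).
Putting it together: 8-chloro-4-ethyloctan-3-ol.

8-chloro-4-ethyloctan-3-ol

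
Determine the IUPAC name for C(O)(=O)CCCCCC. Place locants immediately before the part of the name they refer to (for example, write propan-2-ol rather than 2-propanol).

heptanoic acid

Counting along the main chain through the –COOH group gives 7 carbons: the parent is heptane.
The principal characteristic group is a carboxylic acid (terminal –COOH), named with the suffix -oic acid.
The numbering direction is chosen so that the carboxylic acid carbon is C-1 by definition.
Putting it together: heptanoic acid.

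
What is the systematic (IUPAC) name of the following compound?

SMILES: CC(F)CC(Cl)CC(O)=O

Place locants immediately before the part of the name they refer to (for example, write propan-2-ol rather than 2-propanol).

3-chloro-5-fluorohexanoic acid

The longest carbon chain that includes the –COOH group has 6 carbons, so the parent hydride is hexane.
A carboxylic acid (terminal –COOH) is the principal characteristic group, giving the suffix -oic acid.
Number the chain so that the carboxylic acid carbon is C-1 by definition.
With this numbering: a chloro group at C-3; a fluoro group at C-5.
Substituent prefixes are cited in alphabetical order (multiplying prefixes like di-/tri- are ignored for ordering).
Putting it together: 3-chloro-5-fluorohexanoic acid.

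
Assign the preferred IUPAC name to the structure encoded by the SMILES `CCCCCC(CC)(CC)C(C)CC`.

The longest continuous carbon chain has 9 atoms, so the parent hydride is nonane.
Number the chain so that the substituent locant set {3,4,4} is lower than {6,6,7} at the first point of difference.
This places two ethyl groups at C-4; a methyl group at C-3.
Prefixes are listed alphabetically: ethyl, methyl.
Assembling the pieces gives 4,4-diethyl-3-methylnonane.

4,4-diethyl-3-methylnonane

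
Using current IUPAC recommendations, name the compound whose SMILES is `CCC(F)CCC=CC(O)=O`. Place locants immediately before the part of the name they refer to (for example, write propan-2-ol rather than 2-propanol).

The longest carbon chain that includes the –COOH group and the multiple bond has 8 carbons, so the parent hydride is octane.
The principal characteristic group is a carboxylic acid (terminal –COOH), named with the suffix -oic acid.
There is one C=C double bond, indicated by the ending -ene.
The numbering direction is chosen so that the carboxylic acid carbon is C-1 by definition.
That gives the double bond between C-2 and C-3; a fluoro group at C-6.
Putting it together: 6-fluorooct-2-enoic acid.

6-fluorooct-2-enoic acid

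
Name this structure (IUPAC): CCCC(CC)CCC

The longest carbon chain is 7 atoms: the parent is heptane.
Numbering from either end gives identical locants here.
This places an ethyl group at C-4.
The name is 4-ethylheptane.

4-ethylheptane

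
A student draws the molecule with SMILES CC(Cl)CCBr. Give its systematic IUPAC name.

The parent chain contains 4 carbons (butane).
The numbering direction is chosen so that the substituent locant set {1,3} is lower than {2,4} at the first point of difference.
With this numbering: a bromo group at C-1; a chloro group at C-3.
The substituents are ordered alphabetically, ignoring any di-/tri- multipliers.
Assembling the pieces gives 1-bromo-3-chlorobutane.

1-bromo-3-chlorobutane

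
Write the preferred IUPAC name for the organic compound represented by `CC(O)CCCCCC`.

Counting along the main chain through the –OH group gives 8 carbons: the parent is octane.
An alcohol (–OH) is the principal characteristic group, giving the suffix -ol.
Number the chain so that numbering from this end puts the hydroxyl group at C-2 rather than C-7.
That gives the hydroxyl at C-2.
The name is octan-2-ol.

octan-2-ol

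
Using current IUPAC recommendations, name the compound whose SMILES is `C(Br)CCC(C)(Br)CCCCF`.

The longest carbon chain is 8 atoms: the parent is octane.
Number the chain so that the substituent locant set {1,4,4,8} is lower than {1,5,5,8} at the first point of difference.
This places bromo groups at C-1 and C-4; a fluoro group at C-8; a methyl group at C-4.
Substituent prefixes are cited in alphabetical order (multiplying prefixes like di-/tri- are ignored for ordering).
Assembling the pieces gives 1,4-dibromo-8-fluoro-4-methyloctane.

1,4-dibromo-8-fluoro-4-methyloctane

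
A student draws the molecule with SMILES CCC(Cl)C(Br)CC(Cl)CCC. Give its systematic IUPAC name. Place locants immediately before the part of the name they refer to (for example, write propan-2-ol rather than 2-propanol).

The parent chain contains 9 carbons (nonane).
Choose the numbering such that the substituent locant set {3,4,6} is lower than {4,6,7} at the first point of difference.
With this numbering: a bromo group at C-4; chloro groups at C-3 and C-6.
The substituents are ordered alphabetically, ignoring any di-/tri- multipliers.
Putting it together: 4-bromo-3,6-dichlorononane.

4-bromo-3,6-dichlorononane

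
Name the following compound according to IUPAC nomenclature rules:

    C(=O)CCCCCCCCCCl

10-chlorodecanal

The longest chain bearing the –CHO group is 10 carbons long (decane).
The principal characteristic group is an aldehyde (terminal –CHO), named with the suffix -al.
The numbering direction is chosen so that the aldehyde carbon is C-1 by definition.
This places a chloro group at C-10.
Assembling the pieces gives 10-chlorodecanal.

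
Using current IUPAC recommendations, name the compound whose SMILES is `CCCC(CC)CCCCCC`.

The longest carbon chain is 10 atoms: the parent is decane.
Choose the numbering such that the substituent locant set {4} is lower than {7} at the first point of difference.
This places an ethyl group at C-4.
Assembling the pieces gives 4-ethyldecane.

4-ethyldecane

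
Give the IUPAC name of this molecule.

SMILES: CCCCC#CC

The longest chain bearing the multiple bond is 7 carbons long (heptane).
The chain contains a C≡C triple bond, so the unsaturation ending is -yne.
The numbering direction is chosen so that numbering from this end puts the triple bond at C-2 rather than C-5.
This places the triple bond between C-2 and C-3.
The name is hept-2-yne.

hept-2-yne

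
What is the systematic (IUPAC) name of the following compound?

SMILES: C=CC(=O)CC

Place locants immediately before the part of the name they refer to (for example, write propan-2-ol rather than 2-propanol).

Counting along the main chain through the carbonyl and the multiple bond gives 5 carbons: the parent is pentane.
A ketone (C=O on an internal carbon) is the principal characteristic group, giving the suffix -one.
There is one C=C double bond, indicated by the ending -ene.
The numbering direction is chosen so that numbering from this end puts the double bond at C-1 rather than C-4.
This places the carbonyl at C-3; the double bond between C-1 and C-2.
Putting it together: pent-1-en-3-one.

pent-1-en-3-one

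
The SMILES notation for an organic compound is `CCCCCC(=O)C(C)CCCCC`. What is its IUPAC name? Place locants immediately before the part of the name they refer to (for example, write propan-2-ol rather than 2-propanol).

7-methyldodecan-6-one

Counting along the main chain through the carbonyl gives 12 carbons: the parent is dodecane.
A ketone (C=O on an internal carbon) is the principal characteristic group, giving the suffix -one.
Number the chain so that numbering from this end puts the carbonyl group at C-6 rather than C-7.
This places the carbonyl at C-6; a methyl group at C-7.
Putting it together: 7-methyldodecan-6-one.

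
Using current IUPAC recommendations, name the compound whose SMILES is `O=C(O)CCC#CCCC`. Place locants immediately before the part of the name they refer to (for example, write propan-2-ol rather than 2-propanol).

Counting along the main chain through the –COOH group and the multiple bond gives 8 carbons: the parent is octane.
The principal characteristic group is a carboxylic acid (terminal –COOH), named with the suffix -oic acid.
There is one C≡C triple bond, indicated by the ending -yne.
Choose the numbering such that the carboxylic acid carbon is C-1 by definition.
That gives the triple bond between C-4 and C-5.
Assembling the pieces gives oct-4-ynoic acid.

oct-4-ynoic acid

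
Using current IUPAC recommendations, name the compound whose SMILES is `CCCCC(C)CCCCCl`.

1-chloro-5-methylnonane

The longest carbon chain is 9 atoms: the parent is nonane.
Choose the numbering such that the substituent locant set {1,5} is lower than {5,9} at the first point of difference.
That gives a chloro group at C-1; a methyl group at C-5.
Substituent prefixes are cited in alphabetical order (multiplying prefixes like di-/tri- are ignored for ordering).
The name is 1-chloro-5-methylnonane.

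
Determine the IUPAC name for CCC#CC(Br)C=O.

Counting along the main chain through the –CHO group and the multiple bond gives 6 carbons: the parent is hexane.
The principal characteristic group is an aldehyde (terminal –CHO), named with the suffix -al.
A C≡C triple bond in the chain gives the infix -yne-.
The numbering direction is chosen so that the aldehyde carbon is C-1 by definition.
With this numbering: the triple bond between C-3 and C-4; a bromo group at C-2.
Putting it together: 2-bromohex-3-ynal.

2-bromohex-3-ynal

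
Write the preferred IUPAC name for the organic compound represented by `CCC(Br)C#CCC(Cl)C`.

The longest chain bearing the multiple bond is 8 carbons long (octane).
There is one C≡C triple bond, indicated by the ending -yne.
The numbering direction is chosen so that the substituent locant set {2,6} is lower than {3,7} at the first point of difference.
This places the triple bond between C-4 and C-5; a bromo group at C-6; a chloro group at C-2.
Prefixes are listed alphabetically: bromo, chloro.
The name is 6-bromo-2-chlorooct-4-yne.

6-bromo-2-chlorooct-4-yne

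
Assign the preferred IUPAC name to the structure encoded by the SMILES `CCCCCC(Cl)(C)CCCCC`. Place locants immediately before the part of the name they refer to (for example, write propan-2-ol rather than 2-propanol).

The parent chain contains 11 carbons (undecane).
The molecule is symmetric, so either numbering direction gives the same locants.
This places a chloro group at C-6; a methyl group at C-6.
Substituent prefixes are cited in alphabetical order (multiplying prefixes like di-/tri- are ignored for ordering).
The name is 6-chloro-6-methylundecane.

6-chloro-6-methylundecane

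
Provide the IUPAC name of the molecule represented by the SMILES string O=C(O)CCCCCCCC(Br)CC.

9-bromoundecanoic acid

The longest chain bearing the –COOH group is 11 carbons long (undecane).
The highest-priority functional group is a carboxylic acid (terminal –COOH), so the name ends in -oic acid.
The numbering direction is chosen so that the carboxylic acid carbon is C-1 by definition.
That gives a bromo group at C-9.
Assembling the pieces gives 9-bromoundecanoic acid.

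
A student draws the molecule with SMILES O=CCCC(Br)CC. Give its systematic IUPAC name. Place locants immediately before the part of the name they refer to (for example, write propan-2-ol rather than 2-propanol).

The longest carbon chain that includes the –CHO group has 6 carbons, so the parent hydride is hexane.
The highest-priority functional group is an aldehyde (terminal –CHO), so the name ends in -al.
Number the chain so that the aldehyde carbon is C-1 by definition.
That gives a bromo group at C-4.
The name is 4-bromohexanal.

4-bromohexanal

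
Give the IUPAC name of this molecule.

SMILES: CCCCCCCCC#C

dec-1-yne

The longest chain bearing the multiple bond is 10 carbons long (decane).
The chain contains a C≡C triple bond, so the unsaturation ending is -yne.
Choose the numbering such that numbering from this end puts the triple bond at C-1 rather than C-9.
That gives the triple bond between C-1 and C-2.
Assembling the pieces gives dec-1-yne.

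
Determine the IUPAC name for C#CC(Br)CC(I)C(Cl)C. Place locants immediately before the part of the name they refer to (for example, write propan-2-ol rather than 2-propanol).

The longest chain bearing the multiple bond is 7 carbons long (heptane).
There is one C≡C triple bond, indicated by the ending -yne.
Choose the numbering such that numbering from this end puts the triple bond at C-1 rather than C-6.
With this numbering: the triple bond between C-1 and C-2; a bromo group at C-3; a chloro group at C-6; an iodo group at C-5.
The substituents are ordered alphabetically, ignoring any di-/tri- multipliers.
The name is 3-bromo-6-chloro-5-iodohept-1-yne.

3-bromo-6-chloro-5-iodohept-1-yne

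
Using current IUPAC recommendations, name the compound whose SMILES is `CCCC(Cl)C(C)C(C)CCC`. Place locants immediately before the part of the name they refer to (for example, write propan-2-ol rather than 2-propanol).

The parent chain contains 9 carbons (nonane).
Number the chain so that the locant sets are identical either way, so the alphabetically earlier chloro substituent takes the lower locant (4 rather than 6).
This places a chloro group at C-4; methyl groups at C-5 and C-6.
The substituents are ordered alphabetically, ignoring any di-/tri- multipliers.
Putting it together: 4-chloro-5,6-dimethylnonane.

4-chloro-5,6-dimethylnonane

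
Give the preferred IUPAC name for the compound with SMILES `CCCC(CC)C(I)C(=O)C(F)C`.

The longest carbon chain that includes the carbonyl has 8 carbons, so the parent hydride is octane.
The principal characteristic group is a ketone (C=O on an internal carbon), named with the suffix -one.
Choose the numbering such that numbering from this end puts the carbonyl group at C-3 rather than C-6.
With this numbering: the carbonyl at C-3; an ethyl group at C-5; a fluoro group at C-2; an iodo group at C-4.
The substituents are ordered alphabetically, ignoring any di-/tri- multipliers.
Assembling the pieces gives 5-ethyl-2-fluoro-4-iodooctan-3-one.

5-ethyl-2-fluoro-4-iodooctan-3-one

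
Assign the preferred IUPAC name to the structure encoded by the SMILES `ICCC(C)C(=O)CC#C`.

Counting along the main chain through the carbonyl and the multiple bond gives 7 carbons: the parent is heptane.
The highest-priority functional group is a ketone (C=O on an internal carbon), so the name ends in -one.
There is one C≡C triple bond, indicated by the ending -yne.
The numbering direction is chosen so that numbering from this end puts the triple bond at C-1 rather than C-6.
With this numbering: the carbonyl at C-4; the triple bond between C-1 and C-2; an iodo group at C-7; a methyl group at C-5.
Substituent prefixes are cited in alphabetical order (multiplying prefixes like di-/tri- are ignored for ordering).
The name is 7-iodo-5-methylhept-1-yn-4-one.

7-iodo-5-methylhept-1-yn-4-one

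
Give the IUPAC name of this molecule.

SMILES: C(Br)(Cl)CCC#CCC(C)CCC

1-bromo-1-chloro-7-methyldec-4-yne

The longest chain bearing the multiple bond is 10 carbons long (decane).
The chain contains a C≡C triple bond, so the unsaturation ending is -yne.
Number the chain so that numbering from this end puts the triple bond at C-4 rather than C-6.
That gives the triple bond between C-4 and C-5; a bromo group at C-1; a chloro group at C-1; a methyl group at C-7.
Prefixes are listed alphabetically: bromo, chloro, methyl.
Assembling the pieces gives 1-bromo-1-chloro-7-methyldec-4-yne.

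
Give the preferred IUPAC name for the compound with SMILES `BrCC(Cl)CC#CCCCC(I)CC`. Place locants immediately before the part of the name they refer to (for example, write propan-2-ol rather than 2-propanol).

1-bromo-2-chloro-9-iodoundec-4-yne

Counting along the main chain through the multiple bond gives 11 carbons: the parent is undecane.
There is one C≡C triple bond, indicated by the ending -yne.
Number the chain so that numbering from this end puts the triple bond at C-4 rather than C-7.
That gives the triple bond between C-4 and C-5; a bromo group at C-1; a chloro group at C-2; an iodo group at C-9.
Substituent prefixes are cited in alphabetical order (multiplying prefixes like di-/tri- are ignored for ordering).
Putting it together: 1-bromo-2-chloro-9-iodoundec-4-yne.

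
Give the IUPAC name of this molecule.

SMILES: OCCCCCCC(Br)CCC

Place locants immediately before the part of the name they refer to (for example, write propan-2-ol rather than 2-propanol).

7-bromodecan-1-ol

The longest chain bearing the –OH group is 10 carbons long (decane).
The highest-priority functional group is an alcohol (–OH), so the name ends in -ol.
Choose the numbering such that numbering from this end puts the hydroxyl group at C-1 rather than C-10.
That gives the hydroxyl at C-1; a bromo group at C-7.
Assembling the pieces gives 7-bromodecan-1-ol.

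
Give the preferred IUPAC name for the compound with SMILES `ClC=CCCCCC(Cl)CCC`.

1,7-dichlorodec-1-ene

The longest carbon chain that includes the multiple bond has 10 carbons, so the parent hydride is decane.
A C=C double bond in the chain gives the infix -ene-.
Choose the numbering such that numbering from this end puts the double bond at C-1 rather than C-9.
That gives the double bond between C-1 and C-2; chloro groups at C-1 and C-7.
Putting it together: 1,7-dichlorodec-1-ene.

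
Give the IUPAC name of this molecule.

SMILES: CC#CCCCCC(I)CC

The longest carbon chain that includes the multiple bond has 10 carbons, so the parent hydride is decane.
A C≡C triple bond in the chain gives the infix -yne-.
Choose the numbering such that numbering from this end puts the triple bond at C-2 rather than C-8.
With this numbering: the triple bond between C-2 and C-3; an iodo group at C-8.
Putting it together: 8-iododec-2-yne.

8-iododec-2-yne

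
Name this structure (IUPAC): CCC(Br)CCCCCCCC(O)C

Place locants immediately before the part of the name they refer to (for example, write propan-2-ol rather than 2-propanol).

10-bromododecan-2-ol

Counting along the main chain through the –OH group gives 12 carbons: the parent is dodecane.
An alcohol (–OH) is the principal characteristic group, giving the suffix -ol.
Number the chain so that numbering from this end puts the hydroxyl group at C-2 rather than C-11.
This places the hydroxyl at C-2; a bromo group at C-10.
Putting it together: 10-bromododecan-2-ol.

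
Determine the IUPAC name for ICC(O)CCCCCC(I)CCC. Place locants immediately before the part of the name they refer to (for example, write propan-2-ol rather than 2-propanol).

The longest chain bearing the –OH group is 11 carbons long (undecane).
The highest-priority functional group is an alcohol (–OH), so the name ends in -ol.
Choose the numbering such that numbering from this end puts the hydroxyl group at C-2 rather than C-10.
This places the hydroxyl at C-2; iodo groups at C-1 and C-8.
Assembling the pieces gives 1,8-diiodoundecan-2-ol.

1,8-diiodoundecan-2-ol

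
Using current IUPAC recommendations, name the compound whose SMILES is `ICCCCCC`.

The longest continuous carbon chain has 6 atoms, so the parent hydride is hexane.
Choose the numbering such that the substituent locant set {1} is lower than {6} at the first point of difference.
With this numbering: an iodo group at C-1.
Putting it together: 1-iodohexane.

1-iodohexane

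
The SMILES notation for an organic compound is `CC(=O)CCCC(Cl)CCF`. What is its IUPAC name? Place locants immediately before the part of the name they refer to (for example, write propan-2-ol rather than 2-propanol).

Counting along the main chain through the carbonyl gives 8 carbons: the parent is octane.
The highest-priority functional group is a ketone (C=O on an internal carbon), so the name ends in -one.
Choose the numbering such that numbering from this end puts the carbonyl group at C-2 rather than C-7.
With this numbering: the carbonyl at C-2; a chloro group at C-6; a fluoro group at C-8.
The substituents are ordered alphabetically, ignoring any di-/tri- multipliers.
Putting it together: 6-chloro-8-fluorooctan-2-one.

6-chloro-8-fluorooctan-2-one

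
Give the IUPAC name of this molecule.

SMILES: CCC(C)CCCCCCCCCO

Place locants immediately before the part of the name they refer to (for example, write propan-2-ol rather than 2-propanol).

Counting along the main chain through the –OH group gives 12 carbons: the parent is dodecane.
The highest-priority functional group is an alcohol (–OH), so the name ends in -ol.
The numbering direction is chosen so that numbering from this end puts the hydroxyl group at C-1 rather than C-12.
That gives the hydroxyl at C-1; a methyl group at C-10.
The name is 10-methyldodecan-1-ol.

10-methyldodecan-1-ol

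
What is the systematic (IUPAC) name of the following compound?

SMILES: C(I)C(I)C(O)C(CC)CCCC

Counting along the main chain through the –OH group gives 8 carbons: the parent is octane.
The principal characteristic group is an alcohol (–OH), named with the suffix -ol.
The numbering direction is chosen so that numbering from this end puts the hydroxyl group at C-3 rather than C-6.
That gives the hydroxyl at C-3; an ethyl group at C-4; iodo groups at C-1 and C-2.
Substituent prefixes are cited in alphabetical order (multiplying prefixes like di-/tri- are ignored for ordering).
The name is 4-ethyl-1,2-diiodooctan-3-ol.

4-ethyl-1,2-diiodooctan-3-ol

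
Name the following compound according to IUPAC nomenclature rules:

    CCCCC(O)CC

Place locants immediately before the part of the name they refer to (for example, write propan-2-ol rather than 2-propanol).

heptan-3-ol

The longest carbon chain that includes the –OH group has 7 carbons, so the parent hydride is heptane.
The highest-priority functional group is an alcohol (–OH), so the name ends in -ol.
The numbering direction is chosen so that numbering from this end puts the hydroxyl group at C-3 rather than C-5.
With this numbering: the hydroxyl at C-3.
The name is heptan-3-ol.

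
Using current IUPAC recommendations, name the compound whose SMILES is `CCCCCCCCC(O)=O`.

nonanoic acid

The longest chain bearing the –COOH group is 9 carbons long (nonane).
A carboxylic acid (terminal –COOH) is the principal characteristic group, giving the suffix -oic acid.
The numbering direction is chosen so that the carboxylic acid carbon is C-1 by definition.
Assembling the pieces gives nonanoic acid.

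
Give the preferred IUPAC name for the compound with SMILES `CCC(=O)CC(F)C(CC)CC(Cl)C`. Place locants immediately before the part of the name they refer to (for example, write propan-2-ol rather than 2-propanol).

8-chloro-6-ethyl-5-fluorononan-3-one

The longest carbon chain that includes the carbonyl has 9 carbons, so the parent hydride is nonane.
The principal characteristic group is a ketone (C=O on an internal carbon), named with the suffix -one.
Number the chain so that numbering from this end puts the carbonyl group at C-3 rather than C-7.
That gives the carbonyl at C-3; a chloro group at C-8; an ethyl group at C-6; a fluoro group at C-5.
The substituents are ordered alphabetically, ignoring any di-/tri- multipliers.
Putting it together: 8-chloro-6-ethyl-5-fluorononan-3-one.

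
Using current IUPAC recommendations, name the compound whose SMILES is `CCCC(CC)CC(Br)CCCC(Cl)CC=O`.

7-bromo-3-chloro-9-ethyldodecanal

The longest chain bearing the –CHO group is 12 carbons long (dodecane).
An aldehyde (terminal –CHO) is the principal characteristic group, giving the suffix -al.
Number the chain so that the aldehyde carbon is C-1 by definition.
This places a bromo group at C-7; a chloro group at C-3; an ethyl group at C-9.
The substituents are ordered alphabetically, ignoring any di-/tri- multipliers.
The name is 7-bromo-3-chloro-9-ethyldodecanal.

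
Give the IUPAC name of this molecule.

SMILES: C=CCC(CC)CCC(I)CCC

4-ethyl-7-iododec-1-ene

The longest chain bearing the multiple bond is 10 carbons long (decane).
A C=C double bond in the chain gives the infix -ene-.
Choose the numbering such that numbering from this end puts the double bond at C-1 rather than C-9.
With this numbering: the double bond between C-1 and C-2; an ethyl group at C-4; an iodo group at C-7.
The substituents are ordered alphabetically, ignoring any di-/tri- multipliers.
Putting it together: 4-ethyl-7-iododec-1-ene.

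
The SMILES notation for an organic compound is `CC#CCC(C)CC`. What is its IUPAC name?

5-methylhept-2-yne

The longest carbon chain that includes the multiple bond has 7 carbons, so the parent hydride is heptane.
A C≡C triple bond in the chain gives the infix -yne-.
Number the chain so that numbering from this end puts the triple bond at C-2 rather than C-5.
That gives the triple bond between C-2 and C-3; a methyl group at C-5.
Assembling the pieces gives 5-methylhept-2-yne.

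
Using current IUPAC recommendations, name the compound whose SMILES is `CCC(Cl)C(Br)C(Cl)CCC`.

The longest carbon chain is 8 atoms: the parent is octane.
The numbering direction is chosen so that the substituent locant set {3,4,5} is lower than {4,5,6} at the first point of difference.
With this numbering: a bromo group at C-4; chloro groups at C-3 and C-5.
Substituent prefixes are cited in alphabetical order (multiplying prefixes like di-/tri- are ignored for ordering).
The name is 4-bromo-3,5-dichlorooctane.

4-bromo-3,5-dichlorooctane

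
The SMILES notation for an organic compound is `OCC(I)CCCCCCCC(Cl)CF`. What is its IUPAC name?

The longest carbon chain that includes the –OH group has 11 carbons, so the parent hydride is undecane.
The highest-priority functional group is an alcohol (–OH), so the name ends in -ol.
The numbering direction is chosen so that numbering from this end puts the hydroxyl group at C-1 rather than C-11.
With this numbering: the hydroxyl at C-1; a chloro group at C-10; a fluoro group at C-11; an iodo group at C-2.
Prefixes are listed alphabetically: chloro, fluoro, iodo.
Putting it together: 10-chloro-11-fluoro-2-iodoundecan-1-ol.

10-chloro-11-fluoro-2-iodoundecan-1-ol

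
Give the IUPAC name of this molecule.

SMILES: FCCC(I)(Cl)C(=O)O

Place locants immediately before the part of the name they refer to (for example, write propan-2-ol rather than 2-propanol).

Counting along the main chain through the –COOH group gives 4 carbons: the parent is butane.
The principal characteristic group is a carboxylic acid (terminal –COOH), named with the suffix -oic acid.
Choose the numbering such that the carboxylic acid carbon is C-1 by definition.
This places a chloro group at C-2; a fluoro group at C-4; an iodo group at C-2.
The substituents are ordered alphabetically, ignoring any di-/tri- multipliers.
Assembling the pieces gives 2-chloro-4-fluoro-2-iodobutanoic acid.

2-chloro-4-fluoro-2-iodobutanoic acid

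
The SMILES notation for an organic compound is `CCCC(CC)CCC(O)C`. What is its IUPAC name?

5-ethyloctan-2-ol

Counting along the main chain through the –OH group gives 8 carbons: the parent is octane.
The highest-priority functional group is an alcohol (–OH), so the name ends in -ol.
The numbering direction is chosen so that numbering from this end puts the hydroxyl group at C-2 rather than C-7.
With this numbering: the hydroxyl at C-2; an ethyl group at C-5.
Assembling the pieces gives 5-ethyloctan-2-ol.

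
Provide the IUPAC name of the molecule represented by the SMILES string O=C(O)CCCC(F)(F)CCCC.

5,5-difluorononanoic acid

The longest carbon chain that includes the –COOH group has 9 carbons, so the parent hydride is nonane.
The principal characteristic group is a carboxylic acid (terminal –COOH), named with the suffix -oic acid.
Choose the numbering such that the carboxylic acid carbon is C-1 by definition.
This places two fluoro groups at C-5.
Assembling the pieces gives 5,5-difluorononanoic acid.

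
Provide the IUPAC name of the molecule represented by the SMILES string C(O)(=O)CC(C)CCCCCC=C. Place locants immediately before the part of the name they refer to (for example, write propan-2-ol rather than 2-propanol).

The longest carbon chain that includes the –COOH group and the multiple bond has 10 carbons, so the parent hydride is decane.
The highest-priority functional group is a carboxylic acid (terminal –COOH), so the name ends in -oic acid.
A C=C double bond in the chain gives the infix -ene-.
The numbering direction is chosen so that the carboxylic acid carbon is C-1 by definition.
That gives the double bond between C-9 and C-10; a methyl group at C-3.
Assembling the pieces gives 3-methyldec-9-enoic acid.

3-methyldec-9-enoic acid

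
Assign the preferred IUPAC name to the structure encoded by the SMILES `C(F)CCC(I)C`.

1-fluoro-4-iodopentane

The longest continuous carbon chain has 5 atoms, so the parent hydride is pentane.
Number the chain so that the substituent locant set {1,4} is lower than {2,5} at the first point of difference.
That gives a fluoro group at C-1; an iodo group at C-4.
Substituent prefixes are cited in alphabetical order (multiplying prefixes like di-/tri- are ignored for ordering).
Putting it together: 1-fluoro-4-iodopentane.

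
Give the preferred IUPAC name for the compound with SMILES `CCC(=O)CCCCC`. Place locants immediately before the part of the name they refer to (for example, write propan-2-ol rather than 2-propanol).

Counting along the main chain through the carbonyl gives 8 carbons: the parent is octane.
The highest-priority functional group is a ketone (C=O on an internal carbon), so the name ends in -one.
Number the chain so that numbering from this end puts the carbonyl group at C-3 rather than C-6.
With this numbering: the carbonyl at C-3.
Assembling the pieces gives octan-3-one.

octan-3-one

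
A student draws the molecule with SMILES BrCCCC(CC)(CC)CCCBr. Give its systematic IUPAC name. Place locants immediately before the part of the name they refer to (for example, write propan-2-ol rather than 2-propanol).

1,7-dibromo-4,4-diethylheptane

The longest carbon chain is 7 atoms: the parent is heptane.
Both numbering directions give the same locant set; either may be used.
With this numbering: bromo groups at C-1 and C-7; two ethyl groups at C-4.
Substituent prefixes are cited in alphabetical order (multiplying prefixes like di-/tri- are ignored for ordering).
The name is 1,7-dibromo-4,4-diethylheptane.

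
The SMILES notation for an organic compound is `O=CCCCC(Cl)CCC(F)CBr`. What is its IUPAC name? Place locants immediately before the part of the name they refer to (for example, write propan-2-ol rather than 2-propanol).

The longest carbon chain that includes the –CHO group has 9 carbons, so the parent hydride is nonane.
The highest-priority functional group is an aldehyde (terminal –CHO), so the name ends in -al.
The numbering direction is chosen so that the aldehyde carbon is C-1 by definition.
This places a bromo group at C-9; a chloro group at C-5; a fluoro group at C-8.
Prefixes are listed alphabetically: bromo, chloro, fluoro.
Assembling the pieces gives 9-bromo-5-chloro-8-fluorononanal.

9-bromo-5-chloro-8-fluorononanal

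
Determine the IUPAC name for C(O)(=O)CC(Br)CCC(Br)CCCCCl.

3,6-dibromo-10-chlorodecanoic acid

The longest chain bearing the –COOH group is 10 carbons long (decane).
The principal characteristic group is a carboxylic acid (terminal –COOH), named with the suffix -oic acid.
The numbering direction is chosen so that the carboxylic acid carbon is C-1 by definition.
This places bromo groups at C-3 and C-6; a chloro group at C-10.
The substituents are ordered alphabetically, ignoring any di-/tri- multipliers.
Putting it together: 3,6-dibromo-10-chlorodecanoic acid.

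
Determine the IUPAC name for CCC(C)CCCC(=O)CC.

Counting along the main chain through the carbonyl gives 9 carbons: the parent is nonane.
The highest-priority functional group is a ketone (C=O on an internal carbon), so the name ends in -one.
The numbering direction is chosen so that numbering from this end puts the carbonyl group at C-3 rather than C-7.
This places the carbonyl at C-3; a methyl group at C-7.
The name is 7-methylnonan-3-one.

7-methylnonan-3-one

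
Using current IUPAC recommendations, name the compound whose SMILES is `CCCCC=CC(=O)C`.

The longest chain bearing the carbonyl and the multiple bond is 8 carbons long (octane).
A ketone (C=O on an internal carbon) is the principal characteristic group, giving the suffix -one.
There is one C=C double bond, indicated by the ending -ene.
Number the chain so that numbering from this end puts the carbonyl group at C-2 rather than C-7.
With this numbering: the carbonyl at C-2; the double bond between C-3 and C-4.
The name is oct-3-en-2-one.

oct-3-en-2-one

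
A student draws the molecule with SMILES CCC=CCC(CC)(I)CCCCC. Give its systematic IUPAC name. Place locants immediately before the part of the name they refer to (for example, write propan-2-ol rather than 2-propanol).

6-ethyl-6-iodoundec-3-ene

The longest chain bearing the multiple bond is 11 carbons long (undecane).
The chain contains a C=C double bond, so the unsaturation ending is -ene.
Choose the numbering such that numbering from this end puts the double bond at C-3 rather than C-8.
This places the double bond between C-3 and C-4; an ethyl group at C-6; an iodo group at C-6.
The substituents are ordered alphabetically, ignoring any di-/tri- multipliers.
Assembling the pieces gives 6-ethyl-6-iodoundec-3-ene.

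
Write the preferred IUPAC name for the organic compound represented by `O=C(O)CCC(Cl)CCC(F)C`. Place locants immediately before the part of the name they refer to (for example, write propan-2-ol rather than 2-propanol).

The longest chain bearing the –COOH group is 8 carbons long (octane).
The highest-priority functional group is a carboxylic acid (terminal –COOH), so the name ends in -oic acid.
Number the chain so that the carboxylic acid carbon is C-1 by definition.
That gives a chloro group at C-4; a fluoro group at C-7.
The substituents are ordered alphabetically, ignoring any di-/tri- multipliers.
The name is 4-chloro-7-fluorooctanoic acid.

4-chloro-7-fluorooctanoic acid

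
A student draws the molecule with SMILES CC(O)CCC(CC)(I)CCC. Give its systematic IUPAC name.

Counting along the main chain through the –OH group gives 8 carbons: the parent is octane.
The highest-priority functional group is an alcohol (–OH), so the name ends in -ol.
Number the chain so that numbering from this end puts the hydroxyl group at C-2 rather than C-7.
That gives the hydroxyl at C-2; an ethyl group at C-5; an iodo group at C-5.
Substituent prefixes are cited in alphabetical order (multiplying prefixes like di-/tri- are ignored for ordering).
The name is 5-ethyl-5-iodooctan-2-ol.

5-ethyl-5-iodooctan-2-ol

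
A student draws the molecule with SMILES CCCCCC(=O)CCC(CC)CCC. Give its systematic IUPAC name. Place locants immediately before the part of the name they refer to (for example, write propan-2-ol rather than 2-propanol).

The longest carbon chain that includes the carbonyl has 12 carbons, so the parent hydride is dodecane.
The highest-priority functional group is a ketone (C=O on an internal carbon), so the name ends in -one.
The numbering direction is chosen so that numbering from this end puts the carbonyl group at C-6 rather than C-7.
This places the carbonyl at C-6; an ethyl group at C-9.
Assembling the pieces gives 9-ethyldodecan-6-one.

9-ethyldodecan-6-one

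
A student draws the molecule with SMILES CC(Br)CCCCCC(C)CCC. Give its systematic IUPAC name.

The longest continuous carbon chain has 11 atoms, so the parent hydride is undecane.
The numbering direction is chosen so that the substituent locant set {2,8} is lower than {4,10} at the first point of difference.
With this numbering: a bromo group at C-2; a methyl group at C-8.
Prefixes are listed alphabetically: bromo, methyl.
The name is 2-bromo-8-methylundecane.

2-bromo-8-methylundecane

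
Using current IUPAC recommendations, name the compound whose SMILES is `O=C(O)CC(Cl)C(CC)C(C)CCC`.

3-chloro-4-ethyl-5-methyloctanoic acid

The longest chain bearing the –COOH group is 8 carbons long (octane).
The principal characteristic group is a carboxylic acid (terminal –COOH), named with the suffix -oic acid.
Choose the numbering such that the carboxylic acid carbon is C-1 by definition.
This places a chloro group at C-3; an ethyl group at C-4; a methyl group at C-5.
Substituent prefixes are cited in alphabetical order (multiplying prefixes like di-/tri- are ignored for ordering).
The name is 3-chloro-4-ethyl-5-methyloctanoic acid.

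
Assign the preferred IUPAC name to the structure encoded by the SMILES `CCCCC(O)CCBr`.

The longest carbon chain that includes the –OH group has 7 carbons, so the parent hydride is heptane.
An alcohol (–OH) is the principal characteristic group, giving the suffix -ol.
Number the chain so that numbering from this end puts the hydroxyl group at C-3 rather than C-5.
With this numbering: the hydroxyl at C-3; a bromo group at C-1.
The name is 1-bromoheptan-3-ol.

1-bromoheptan-3-ol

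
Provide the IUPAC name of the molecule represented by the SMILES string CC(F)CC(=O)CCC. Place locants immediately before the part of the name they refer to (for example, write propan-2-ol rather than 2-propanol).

2-fluoroheptan-4-one

The longest carbon chain that includes the carbonyl has 7 carbons, so the parent hydride is heptane.
A ketone (C=O on an internal carbon) is the principal characteristic group, giving the suffix -one.
Choose the numbering such that the substituent locant set {2} is lower than {6} at the first point of difference.
With this numbering: the carbonyl at C-4; a fluoro group at C-2.
Assembling the pieces gives 2-fluoroheptan-4-one.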